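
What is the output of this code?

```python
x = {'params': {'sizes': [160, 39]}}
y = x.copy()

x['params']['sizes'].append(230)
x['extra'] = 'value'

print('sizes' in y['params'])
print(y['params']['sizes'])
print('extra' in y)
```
True
[160, 39, 230]
False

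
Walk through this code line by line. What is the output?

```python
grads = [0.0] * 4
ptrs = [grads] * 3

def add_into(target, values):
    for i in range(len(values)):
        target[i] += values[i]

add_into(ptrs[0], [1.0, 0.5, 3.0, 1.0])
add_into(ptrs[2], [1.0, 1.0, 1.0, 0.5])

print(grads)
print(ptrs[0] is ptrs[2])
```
[2.0, 1.5, 4.0, 1.5]
True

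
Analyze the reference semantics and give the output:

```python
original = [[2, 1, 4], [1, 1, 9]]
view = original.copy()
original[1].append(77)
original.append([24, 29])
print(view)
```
[[2, 1, 4], [1, 1, 9, 77]]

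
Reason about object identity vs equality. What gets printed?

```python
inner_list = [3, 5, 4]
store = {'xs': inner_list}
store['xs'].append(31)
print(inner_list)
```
[3, 5, 4, 31]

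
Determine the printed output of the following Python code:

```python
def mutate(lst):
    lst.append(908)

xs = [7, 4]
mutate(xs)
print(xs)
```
[7, 4, 908]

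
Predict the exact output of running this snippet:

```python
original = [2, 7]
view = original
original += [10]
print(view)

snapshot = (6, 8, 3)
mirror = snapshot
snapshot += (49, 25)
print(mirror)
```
[2, 7, 10]
(6, 8, 3)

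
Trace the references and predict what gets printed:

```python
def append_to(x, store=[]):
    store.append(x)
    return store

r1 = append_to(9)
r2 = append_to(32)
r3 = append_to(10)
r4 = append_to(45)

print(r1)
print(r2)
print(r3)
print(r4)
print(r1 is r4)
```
[9, 32, 10, 45]
[9, 32, 10, 45]
[9, 32, 10, 45]
[9, 32, 10, 45]
True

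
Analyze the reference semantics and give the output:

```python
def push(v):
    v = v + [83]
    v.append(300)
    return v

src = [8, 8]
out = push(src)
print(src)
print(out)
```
[8, 8]
[8, 8, 83, 300]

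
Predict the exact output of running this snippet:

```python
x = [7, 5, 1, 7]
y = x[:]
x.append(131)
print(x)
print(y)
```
[7, 5, 1, 7, 131]
[7, 5, 1, 7]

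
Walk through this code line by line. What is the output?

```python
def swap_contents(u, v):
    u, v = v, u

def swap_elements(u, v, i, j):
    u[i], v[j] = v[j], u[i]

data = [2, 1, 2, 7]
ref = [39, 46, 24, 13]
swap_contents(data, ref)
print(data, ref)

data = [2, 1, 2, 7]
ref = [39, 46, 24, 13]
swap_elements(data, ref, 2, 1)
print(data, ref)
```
[2, 1, 2, 7] [39, 46, 24, 13]
[2, 1, 46, 7] [39, 2, 24, 13]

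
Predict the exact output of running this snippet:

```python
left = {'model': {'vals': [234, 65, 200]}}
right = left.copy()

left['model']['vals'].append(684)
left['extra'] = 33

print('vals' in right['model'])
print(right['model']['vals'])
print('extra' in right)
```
True
[234, 65, 200, 684]
False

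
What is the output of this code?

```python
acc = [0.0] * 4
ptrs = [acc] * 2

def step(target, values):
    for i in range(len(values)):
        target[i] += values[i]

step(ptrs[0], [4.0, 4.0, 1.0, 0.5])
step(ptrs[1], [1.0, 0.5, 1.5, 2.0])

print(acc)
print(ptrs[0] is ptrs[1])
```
[5.0, 4.5, 2.5, 2.5]
True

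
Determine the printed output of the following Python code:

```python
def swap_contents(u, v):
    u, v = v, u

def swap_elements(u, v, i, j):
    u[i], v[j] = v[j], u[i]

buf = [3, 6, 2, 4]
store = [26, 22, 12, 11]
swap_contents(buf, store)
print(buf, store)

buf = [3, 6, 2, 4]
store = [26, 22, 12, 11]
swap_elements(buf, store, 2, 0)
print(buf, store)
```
[3, 6, 2, 4] [26, 22, 12, 11]
[3, 6, 26, 4] [2, 22, 12, 11]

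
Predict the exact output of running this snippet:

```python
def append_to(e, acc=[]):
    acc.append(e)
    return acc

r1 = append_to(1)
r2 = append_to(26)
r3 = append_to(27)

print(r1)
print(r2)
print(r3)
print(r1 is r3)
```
[1, 26, 27]
[1, 26, 27]
[1, 26, 27]
True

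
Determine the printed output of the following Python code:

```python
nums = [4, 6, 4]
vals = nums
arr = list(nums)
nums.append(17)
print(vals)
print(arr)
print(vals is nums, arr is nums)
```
[4, 6, 4, 17]
[4, 6, 4]
True False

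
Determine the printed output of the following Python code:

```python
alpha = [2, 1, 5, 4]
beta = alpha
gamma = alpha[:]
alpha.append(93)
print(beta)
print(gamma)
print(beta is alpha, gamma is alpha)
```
[2, 1, 5, 4, 93]
[2, 1, 5, 4]
True False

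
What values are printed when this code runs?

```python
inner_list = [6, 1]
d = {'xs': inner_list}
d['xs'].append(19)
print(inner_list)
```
[6, 1, 19]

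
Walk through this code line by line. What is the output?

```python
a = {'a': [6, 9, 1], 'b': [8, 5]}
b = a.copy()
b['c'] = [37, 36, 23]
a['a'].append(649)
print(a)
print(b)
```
{'a': [6, 9, 1, 649], 'b': [8, 5]}
{'a': [6, 9, 1, 649], 'b': [8, 5], 'c': [37, 36, 23]}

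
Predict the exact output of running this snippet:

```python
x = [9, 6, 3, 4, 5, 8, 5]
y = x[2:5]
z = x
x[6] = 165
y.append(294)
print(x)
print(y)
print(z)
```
[9, 6, 3, 4, 5, 8, 165]
[3, 4, 5, 294]
[9, 6, 3, 4, 5, 8, 165]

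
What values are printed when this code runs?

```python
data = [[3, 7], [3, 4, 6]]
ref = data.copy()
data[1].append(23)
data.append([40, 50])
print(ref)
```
[[3, 7], [3, 4, 6, 23]]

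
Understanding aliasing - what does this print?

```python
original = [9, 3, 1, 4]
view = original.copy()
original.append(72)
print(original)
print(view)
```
[9, 3, 1, 4, 72]
[9, 3, 1, 4]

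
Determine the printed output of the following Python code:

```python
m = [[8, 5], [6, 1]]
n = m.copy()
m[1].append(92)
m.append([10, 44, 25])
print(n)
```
[[8, 5], [6, 1, 92]]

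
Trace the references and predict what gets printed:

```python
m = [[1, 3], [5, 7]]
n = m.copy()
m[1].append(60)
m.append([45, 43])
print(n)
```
[[1, 3], [5, 7, 60]]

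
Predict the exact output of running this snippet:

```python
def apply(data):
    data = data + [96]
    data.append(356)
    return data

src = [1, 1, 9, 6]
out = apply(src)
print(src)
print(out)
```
[1, 1, 9, 6]
[1, 1, 9, 6, 96, 356]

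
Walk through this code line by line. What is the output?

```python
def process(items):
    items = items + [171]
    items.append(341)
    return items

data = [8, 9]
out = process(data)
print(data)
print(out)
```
[8, 9]
[8, 9, 171, 341]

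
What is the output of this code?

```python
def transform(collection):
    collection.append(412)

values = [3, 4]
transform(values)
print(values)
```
[3, 4, 412]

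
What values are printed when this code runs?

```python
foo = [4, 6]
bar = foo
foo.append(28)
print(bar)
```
[4, 6, 28]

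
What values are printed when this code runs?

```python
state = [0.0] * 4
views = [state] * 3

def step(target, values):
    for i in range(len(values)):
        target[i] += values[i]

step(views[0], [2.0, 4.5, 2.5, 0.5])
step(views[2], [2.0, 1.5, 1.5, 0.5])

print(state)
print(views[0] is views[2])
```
[4.0, 6.0, 4.0, 1.0]
True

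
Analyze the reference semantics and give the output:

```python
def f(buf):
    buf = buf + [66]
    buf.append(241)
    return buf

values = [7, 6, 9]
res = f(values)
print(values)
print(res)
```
[7, 6, 9]
[7, 6, 9, 66, 241]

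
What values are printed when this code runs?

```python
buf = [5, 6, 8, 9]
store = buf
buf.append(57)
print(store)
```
[5, 6, 8, 9, 57]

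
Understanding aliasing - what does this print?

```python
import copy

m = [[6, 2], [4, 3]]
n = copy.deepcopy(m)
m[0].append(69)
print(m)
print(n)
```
[[6, 2, 69], [4, 3]]
[[6, 2], [4, 3]]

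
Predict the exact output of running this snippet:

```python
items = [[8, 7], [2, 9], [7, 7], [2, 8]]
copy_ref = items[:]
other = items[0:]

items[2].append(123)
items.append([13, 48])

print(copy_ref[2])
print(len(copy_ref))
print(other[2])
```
[7, 7, 123]
4
[7, 7, 123]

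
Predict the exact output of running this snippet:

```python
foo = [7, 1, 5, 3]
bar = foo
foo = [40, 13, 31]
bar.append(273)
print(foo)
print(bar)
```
[40, 13, 31]
[7, 1, 5, 3, 273]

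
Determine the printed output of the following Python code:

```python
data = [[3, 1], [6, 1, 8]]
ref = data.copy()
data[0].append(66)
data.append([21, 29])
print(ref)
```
[[3, 1, 66], [6, 1, 8]]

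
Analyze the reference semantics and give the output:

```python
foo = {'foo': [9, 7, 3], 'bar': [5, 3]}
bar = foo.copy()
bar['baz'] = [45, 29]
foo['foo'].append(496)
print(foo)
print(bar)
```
{'foo': [9, 7, 3, 496], 'bar': [5, 3]}
{'foo': [9, 7, 3, 496], 'bar': [5, 3], 'baz': [45, 29]}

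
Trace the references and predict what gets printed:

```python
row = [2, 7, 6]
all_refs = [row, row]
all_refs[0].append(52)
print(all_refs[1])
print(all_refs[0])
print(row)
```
[2, 7, 6, 52]
[2, 7, 6, 52]
[2, 7, 6, 52]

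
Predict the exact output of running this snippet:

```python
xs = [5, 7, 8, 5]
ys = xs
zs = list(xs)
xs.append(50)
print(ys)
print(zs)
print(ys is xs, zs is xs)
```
[5, 7, 8, 5, 50]
[5, 7, 8, 5]
True False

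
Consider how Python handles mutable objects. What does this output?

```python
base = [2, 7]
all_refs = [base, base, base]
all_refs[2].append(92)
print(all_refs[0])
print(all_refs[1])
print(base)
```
[2, 7, 92]
[2, 7, 92]
[2, 7, 92]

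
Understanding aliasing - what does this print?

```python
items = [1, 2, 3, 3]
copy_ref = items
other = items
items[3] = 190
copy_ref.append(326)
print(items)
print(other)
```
[1, 2, 3, 190, 326]
[1, 2, 3, 190, 326]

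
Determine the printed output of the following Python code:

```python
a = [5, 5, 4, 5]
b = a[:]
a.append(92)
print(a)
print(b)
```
[5, 5, 4, 5, 92]
[5, 5, 4, 5]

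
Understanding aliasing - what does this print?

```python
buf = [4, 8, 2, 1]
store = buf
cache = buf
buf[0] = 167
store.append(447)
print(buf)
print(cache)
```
[167, 8, 2, 1, 447]
[167, 8, 2, 1, 447]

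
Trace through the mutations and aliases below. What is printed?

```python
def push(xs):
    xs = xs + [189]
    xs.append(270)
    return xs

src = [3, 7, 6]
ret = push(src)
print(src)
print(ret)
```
[3, 7, 6]
[3, 7, 6, 189, 270]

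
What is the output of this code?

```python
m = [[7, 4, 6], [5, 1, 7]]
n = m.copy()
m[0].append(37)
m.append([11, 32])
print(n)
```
[[7, 4, 6, 37], [5, 1, 7]]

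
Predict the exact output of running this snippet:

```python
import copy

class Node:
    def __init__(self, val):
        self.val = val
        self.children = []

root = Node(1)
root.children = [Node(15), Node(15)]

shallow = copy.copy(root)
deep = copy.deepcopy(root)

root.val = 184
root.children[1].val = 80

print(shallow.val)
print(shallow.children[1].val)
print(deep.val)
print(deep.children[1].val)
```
1
80
1
15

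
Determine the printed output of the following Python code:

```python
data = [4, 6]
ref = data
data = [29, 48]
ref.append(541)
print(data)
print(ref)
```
[29, 48]
[4, 6, 541]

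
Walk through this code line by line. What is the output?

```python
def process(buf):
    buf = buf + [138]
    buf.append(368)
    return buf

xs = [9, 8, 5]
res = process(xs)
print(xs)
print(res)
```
[9, 8, 5]
[9, 8, 5, 138, 368]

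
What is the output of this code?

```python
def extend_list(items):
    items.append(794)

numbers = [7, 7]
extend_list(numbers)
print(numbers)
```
[7, 7, 794]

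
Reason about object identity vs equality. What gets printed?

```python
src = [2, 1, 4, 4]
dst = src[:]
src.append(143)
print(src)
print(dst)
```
[2, 1, 4, 4, 143]
[2, 1, 4, 4]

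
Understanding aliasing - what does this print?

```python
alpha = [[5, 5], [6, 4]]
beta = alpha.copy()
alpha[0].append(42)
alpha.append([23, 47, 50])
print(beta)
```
[[5, 5, 42], [6, 4]]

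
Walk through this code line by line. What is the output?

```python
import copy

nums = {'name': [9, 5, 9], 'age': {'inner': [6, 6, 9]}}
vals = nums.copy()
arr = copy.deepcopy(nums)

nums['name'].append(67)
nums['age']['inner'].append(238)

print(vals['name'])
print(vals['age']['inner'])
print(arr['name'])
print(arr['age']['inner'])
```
[9, 5, 9, 67]
[6, 6, 9, 238]
[9, 5, 9]
[6, 6, 9]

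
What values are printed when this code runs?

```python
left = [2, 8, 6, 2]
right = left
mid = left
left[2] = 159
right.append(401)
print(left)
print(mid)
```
[2, 8, 159, 2, 401]
[2, 8, 159, 2, 401]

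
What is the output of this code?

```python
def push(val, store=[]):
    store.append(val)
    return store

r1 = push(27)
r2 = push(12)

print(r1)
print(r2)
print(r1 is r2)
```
[27, 12]
[27, 12]
True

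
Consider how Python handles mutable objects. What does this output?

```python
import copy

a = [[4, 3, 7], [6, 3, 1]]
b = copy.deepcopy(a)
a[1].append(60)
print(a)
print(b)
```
[[4, 3, 7], [6, 3, 1, 60]]
[[4, 3, 7], [6, 3, 1]]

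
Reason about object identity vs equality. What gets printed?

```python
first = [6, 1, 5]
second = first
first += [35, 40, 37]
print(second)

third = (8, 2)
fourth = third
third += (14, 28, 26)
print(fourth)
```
[6, 1, 5, 35, 40, 37]
(8, 2)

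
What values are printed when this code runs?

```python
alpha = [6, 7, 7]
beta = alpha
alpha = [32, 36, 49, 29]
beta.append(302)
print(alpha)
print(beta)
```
[32, 36, 49, 29]
[6, 7, 7, 302]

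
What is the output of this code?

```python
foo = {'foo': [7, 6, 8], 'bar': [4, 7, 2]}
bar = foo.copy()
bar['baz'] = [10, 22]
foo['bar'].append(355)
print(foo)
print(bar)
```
{'foo': [7, 6, 8], 'bar': [4, 7, 2, 355]}
{'foo': [7, 6, 8], 'bar': [4, 7, 2, 355], 'baz': [10, 22]}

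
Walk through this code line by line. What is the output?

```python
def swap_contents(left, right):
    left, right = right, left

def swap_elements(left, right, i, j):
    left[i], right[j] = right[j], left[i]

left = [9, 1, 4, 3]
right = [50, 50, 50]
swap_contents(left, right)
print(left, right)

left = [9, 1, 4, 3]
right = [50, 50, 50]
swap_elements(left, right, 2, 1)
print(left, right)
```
[9, 1, 4, 3] [50, 50, 50]
[9, 1, 50, 3] [50, 4, 50]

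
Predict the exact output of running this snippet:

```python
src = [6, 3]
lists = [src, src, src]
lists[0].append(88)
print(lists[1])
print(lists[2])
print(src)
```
[6, 3, 88]
[6, 3, 88]
[6, 3, 88]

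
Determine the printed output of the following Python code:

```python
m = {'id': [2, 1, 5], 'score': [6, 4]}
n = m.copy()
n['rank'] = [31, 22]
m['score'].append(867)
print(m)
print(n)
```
{'id': [2, 1, 5], 'score': [6, 4, 867]}
{'id': [2, 1, 5], 'score': [6, 4, 867], 'rank': [31, 22]}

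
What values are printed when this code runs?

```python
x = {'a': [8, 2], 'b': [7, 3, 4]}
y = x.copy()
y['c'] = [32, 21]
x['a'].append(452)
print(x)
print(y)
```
{'a': [8, 2, 452], 'b': [7, 3, 4]}
{'a': [8, 2, 452], 'b': [7, 3, 4], 'c': [32, 21]}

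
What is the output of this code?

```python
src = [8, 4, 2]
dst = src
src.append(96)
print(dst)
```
[8, 4, 2, 96]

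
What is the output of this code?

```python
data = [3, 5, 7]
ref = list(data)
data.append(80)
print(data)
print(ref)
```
[3, 5, 7, 80]
[3, 5, 7]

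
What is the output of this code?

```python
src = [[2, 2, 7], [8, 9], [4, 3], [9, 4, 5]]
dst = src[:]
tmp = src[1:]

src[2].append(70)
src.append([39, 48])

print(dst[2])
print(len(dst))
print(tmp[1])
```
[4, 3, 70]
4
[4, 3, 70]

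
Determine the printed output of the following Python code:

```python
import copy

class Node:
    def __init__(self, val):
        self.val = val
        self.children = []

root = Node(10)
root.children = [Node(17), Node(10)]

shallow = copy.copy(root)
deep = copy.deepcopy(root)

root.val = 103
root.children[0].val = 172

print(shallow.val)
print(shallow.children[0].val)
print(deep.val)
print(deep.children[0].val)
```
10
172
10
17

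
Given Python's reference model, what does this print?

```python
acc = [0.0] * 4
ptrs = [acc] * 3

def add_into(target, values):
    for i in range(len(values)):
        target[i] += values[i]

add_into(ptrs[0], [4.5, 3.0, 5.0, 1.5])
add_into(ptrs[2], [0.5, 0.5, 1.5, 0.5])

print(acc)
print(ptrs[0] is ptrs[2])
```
[5.0, 3.5, 6.5, 2.0]
True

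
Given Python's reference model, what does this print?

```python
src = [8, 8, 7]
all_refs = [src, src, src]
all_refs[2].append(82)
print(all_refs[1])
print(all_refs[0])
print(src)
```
[8, 8, 7, 82]
[8, 8, 7, 82]
[8, 8, 7, 82]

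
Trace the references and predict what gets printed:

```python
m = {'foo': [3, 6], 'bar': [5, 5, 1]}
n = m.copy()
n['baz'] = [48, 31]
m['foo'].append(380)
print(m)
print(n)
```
{'foo': [3, 6, 380], 'bar': [5, 5, 1]}
{'foo': [3, 6, 380], 'bar': [5, 5, 1], 'baz': [48, 31]}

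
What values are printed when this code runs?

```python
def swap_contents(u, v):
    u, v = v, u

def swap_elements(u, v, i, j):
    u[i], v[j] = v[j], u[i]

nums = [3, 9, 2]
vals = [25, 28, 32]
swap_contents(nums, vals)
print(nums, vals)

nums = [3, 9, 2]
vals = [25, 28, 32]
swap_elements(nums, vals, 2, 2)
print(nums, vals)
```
[3, 9, 2] [25, 28, 32]
[3, 9, 32] [25, 28, 2]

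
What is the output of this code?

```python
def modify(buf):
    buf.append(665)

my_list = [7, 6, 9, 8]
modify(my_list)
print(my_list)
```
[7, 6, 9, 8, 665]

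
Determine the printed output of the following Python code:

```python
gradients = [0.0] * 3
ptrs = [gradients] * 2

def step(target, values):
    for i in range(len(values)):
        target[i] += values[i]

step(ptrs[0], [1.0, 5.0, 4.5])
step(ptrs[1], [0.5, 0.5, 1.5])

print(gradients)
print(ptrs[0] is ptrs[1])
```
[1.5, 5.5, 6.0]
True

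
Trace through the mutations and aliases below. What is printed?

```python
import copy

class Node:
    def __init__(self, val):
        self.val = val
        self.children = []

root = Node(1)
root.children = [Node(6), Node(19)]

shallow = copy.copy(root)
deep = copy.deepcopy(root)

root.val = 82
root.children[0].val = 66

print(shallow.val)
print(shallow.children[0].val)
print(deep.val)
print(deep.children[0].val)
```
1
66
1
6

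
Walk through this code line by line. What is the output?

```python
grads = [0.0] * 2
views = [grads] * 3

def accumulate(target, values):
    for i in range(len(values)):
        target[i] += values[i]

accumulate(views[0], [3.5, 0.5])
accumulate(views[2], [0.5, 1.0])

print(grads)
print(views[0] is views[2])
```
[4.0, 1.5]
True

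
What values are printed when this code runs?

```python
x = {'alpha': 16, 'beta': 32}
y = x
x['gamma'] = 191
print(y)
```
{'alpha': 16, 'beta': 32, 'gamma': 191}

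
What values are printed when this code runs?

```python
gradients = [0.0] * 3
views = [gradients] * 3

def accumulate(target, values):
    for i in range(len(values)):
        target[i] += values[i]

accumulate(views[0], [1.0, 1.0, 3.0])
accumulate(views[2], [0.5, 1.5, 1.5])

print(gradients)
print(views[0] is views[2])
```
[1.5, 2.5, 4.5]
True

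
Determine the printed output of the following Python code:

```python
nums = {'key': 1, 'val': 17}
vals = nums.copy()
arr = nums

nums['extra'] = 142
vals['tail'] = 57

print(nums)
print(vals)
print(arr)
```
{'key': 1, 'val': 17, 'extra': 142}
{'key': 1, 'val': 17, 'tail': 57}
{'key': 1, 'val': 17, 'extra': 142}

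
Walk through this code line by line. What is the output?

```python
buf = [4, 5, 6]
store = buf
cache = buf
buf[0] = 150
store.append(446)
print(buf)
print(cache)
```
[150, 5, 6, 446]
[150, 5, 6, 446]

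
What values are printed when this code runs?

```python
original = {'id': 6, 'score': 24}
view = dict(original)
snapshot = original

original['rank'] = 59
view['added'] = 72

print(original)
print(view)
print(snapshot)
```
{'id': 6, 'score': 24, 'rank': 59}
{'id': 6, 'score': 24, 'added': 72}
{'id': 6, 'score': 24, 'rank': 59}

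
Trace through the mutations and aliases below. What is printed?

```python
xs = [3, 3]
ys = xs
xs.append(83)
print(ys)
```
[3, 3, 83]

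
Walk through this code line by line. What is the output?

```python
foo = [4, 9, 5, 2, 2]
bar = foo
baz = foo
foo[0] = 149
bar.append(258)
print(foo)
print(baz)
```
[149, 9, 5, 2, 2, 258]
[149, 9, 5, 2, 2, 258]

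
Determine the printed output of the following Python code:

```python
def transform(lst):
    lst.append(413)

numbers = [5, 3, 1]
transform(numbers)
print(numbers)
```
[5, 3, 1, 413]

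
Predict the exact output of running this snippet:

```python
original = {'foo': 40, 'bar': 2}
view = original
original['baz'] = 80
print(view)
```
{'foo': 40, 'bar': 2, 'baz': 80}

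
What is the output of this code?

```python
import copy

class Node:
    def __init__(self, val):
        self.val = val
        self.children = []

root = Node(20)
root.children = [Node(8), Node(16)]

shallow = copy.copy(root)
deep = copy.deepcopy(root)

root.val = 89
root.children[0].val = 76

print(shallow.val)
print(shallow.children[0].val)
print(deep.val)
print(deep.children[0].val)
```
20
76
20
8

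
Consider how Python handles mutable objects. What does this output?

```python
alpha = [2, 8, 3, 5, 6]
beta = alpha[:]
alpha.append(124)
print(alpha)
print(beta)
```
[2, 8, 3, 5, 6, 124]
[2, 8, 3, 5, 6]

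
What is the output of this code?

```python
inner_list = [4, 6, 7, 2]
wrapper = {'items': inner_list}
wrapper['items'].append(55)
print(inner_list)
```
[4, 6, 7, 2, 55]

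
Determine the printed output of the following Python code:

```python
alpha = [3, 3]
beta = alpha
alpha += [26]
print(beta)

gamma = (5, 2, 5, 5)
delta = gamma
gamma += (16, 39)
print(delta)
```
[3, 3, 26]
(5, 2, 5, 5)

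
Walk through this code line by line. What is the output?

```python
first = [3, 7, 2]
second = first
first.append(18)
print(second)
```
[3, 7, 2, 18]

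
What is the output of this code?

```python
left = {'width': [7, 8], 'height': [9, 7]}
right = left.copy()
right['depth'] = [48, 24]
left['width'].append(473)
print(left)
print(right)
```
{'width': [7, 8, 473], 'height': [9, 7]}
{'width': [7, 8, 473], 'height': [9, 7], 'depth': [48, 24]}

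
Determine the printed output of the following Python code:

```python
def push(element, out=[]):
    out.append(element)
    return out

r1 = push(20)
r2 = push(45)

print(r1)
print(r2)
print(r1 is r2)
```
[20, 45]
[20, 45]
True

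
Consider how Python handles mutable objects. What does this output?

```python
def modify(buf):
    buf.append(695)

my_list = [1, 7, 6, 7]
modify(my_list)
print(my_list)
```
[1, 7, 6, 7, 695]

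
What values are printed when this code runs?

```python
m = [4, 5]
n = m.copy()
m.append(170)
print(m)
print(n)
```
[4, 5, 170]
[4, 5]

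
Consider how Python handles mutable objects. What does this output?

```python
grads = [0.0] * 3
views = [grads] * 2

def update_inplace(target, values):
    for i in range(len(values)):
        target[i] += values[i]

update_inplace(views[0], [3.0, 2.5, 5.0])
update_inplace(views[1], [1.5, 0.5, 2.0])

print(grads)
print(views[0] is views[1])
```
[4.5, 3.0, 7.0]
True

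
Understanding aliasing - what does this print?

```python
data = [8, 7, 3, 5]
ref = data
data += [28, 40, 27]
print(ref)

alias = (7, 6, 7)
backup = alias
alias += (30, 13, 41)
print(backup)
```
[8, 7, 3, 5, 28, 40, 27]
(7, 6, 7)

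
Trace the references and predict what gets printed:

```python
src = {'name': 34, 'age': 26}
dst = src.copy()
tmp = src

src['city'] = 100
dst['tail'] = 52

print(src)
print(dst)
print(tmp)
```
{'name': 34, 'age': 26, 'city': 100}
{'name': 34, 'age': 26, 'tail': 52}
{'name': 34, 'age': 26, 'city': 100}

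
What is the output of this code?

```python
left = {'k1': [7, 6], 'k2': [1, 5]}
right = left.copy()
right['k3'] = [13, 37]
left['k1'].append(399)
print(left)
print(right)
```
{'k1': [7, 6, 399], 'k2': [1, 5]}
{'k1': [7, 6, 399], 'k2': [1, 5], 'k3': [13, 37]}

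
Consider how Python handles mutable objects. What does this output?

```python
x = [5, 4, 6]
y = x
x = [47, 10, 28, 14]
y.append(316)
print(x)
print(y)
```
[47, 10, 28, 14]
[5, 4, 6, 316]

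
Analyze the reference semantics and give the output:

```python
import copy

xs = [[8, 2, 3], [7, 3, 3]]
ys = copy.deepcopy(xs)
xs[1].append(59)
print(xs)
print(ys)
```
[[8, 2, 3], [7, 3, 3, 59]]
[[8, 2, 3], [7, 3, 3]]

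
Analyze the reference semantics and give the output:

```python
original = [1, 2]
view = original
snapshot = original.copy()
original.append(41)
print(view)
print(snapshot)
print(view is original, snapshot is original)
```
[1, 2, 41]
[1, 2]
True False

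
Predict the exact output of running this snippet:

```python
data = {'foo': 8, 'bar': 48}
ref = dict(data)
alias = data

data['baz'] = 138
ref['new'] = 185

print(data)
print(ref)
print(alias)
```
{'foo': 8, 'bar': 48, 'baz': 138}
{'foo': 8, 'bar': 48, 'new': 185}
{'foo': 8, 'bar': 48, 'baz': 138}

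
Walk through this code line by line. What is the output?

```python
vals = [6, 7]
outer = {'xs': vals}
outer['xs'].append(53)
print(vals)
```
[6, 7, 53]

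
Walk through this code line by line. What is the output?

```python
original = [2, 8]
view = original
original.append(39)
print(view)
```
[2, 8, 39]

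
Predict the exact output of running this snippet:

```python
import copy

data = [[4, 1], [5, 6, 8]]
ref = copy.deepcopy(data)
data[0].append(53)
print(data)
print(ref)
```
[[4, 1, 53], [5, 6, 8]]
[[4, 1], [5, 6, 8]]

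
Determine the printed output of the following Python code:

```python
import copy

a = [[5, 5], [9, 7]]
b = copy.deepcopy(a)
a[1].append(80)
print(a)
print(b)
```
[[5, 5], [9, 7, 80]]
[[5, 5], [9, 7]]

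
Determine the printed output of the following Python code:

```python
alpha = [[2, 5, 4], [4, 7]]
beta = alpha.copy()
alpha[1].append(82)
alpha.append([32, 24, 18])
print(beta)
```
[[2, 5, 4], [4, 7, 82]]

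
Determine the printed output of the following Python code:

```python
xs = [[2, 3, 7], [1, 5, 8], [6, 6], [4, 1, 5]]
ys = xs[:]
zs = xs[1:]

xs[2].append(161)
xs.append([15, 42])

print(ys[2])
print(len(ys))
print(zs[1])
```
[6, 6, 161]
4
[6, 6, 161]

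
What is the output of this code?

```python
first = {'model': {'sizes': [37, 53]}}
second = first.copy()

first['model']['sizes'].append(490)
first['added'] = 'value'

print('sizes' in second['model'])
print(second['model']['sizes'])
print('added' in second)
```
True
[37, 53, 490]
False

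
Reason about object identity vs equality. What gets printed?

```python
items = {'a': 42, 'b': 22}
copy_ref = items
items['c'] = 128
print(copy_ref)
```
{'a': 42, 'b': 22, 'c': 128}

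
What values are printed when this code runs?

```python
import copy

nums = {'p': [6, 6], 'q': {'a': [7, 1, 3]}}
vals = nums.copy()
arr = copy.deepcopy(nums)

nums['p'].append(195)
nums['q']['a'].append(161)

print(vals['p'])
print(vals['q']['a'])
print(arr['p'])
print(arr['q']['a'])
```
[6, 6, 195]
[7, 1, 3, 161]
[6, 6]
[7, 1, 3]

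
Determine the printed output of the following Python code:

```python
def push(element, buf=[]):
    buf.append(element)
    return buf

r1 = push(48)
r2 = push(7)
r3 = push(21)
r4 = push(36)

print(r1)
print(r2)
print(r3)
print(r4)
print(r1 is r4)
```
[48, 7, 21, 36]
[48, 7, 21, 36]
[48, 7, 21, 36]
[48, 7, 21, 36]
True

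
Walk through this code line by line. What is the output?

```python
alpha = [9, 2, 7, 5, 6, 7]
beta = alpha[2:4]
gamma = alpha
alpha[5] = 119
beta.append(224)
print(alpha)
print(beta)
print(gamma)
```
[9, 2, 7, 5, 6, 119]
[7, 5, 224]
[9, 2, 7, 5, 6, 119]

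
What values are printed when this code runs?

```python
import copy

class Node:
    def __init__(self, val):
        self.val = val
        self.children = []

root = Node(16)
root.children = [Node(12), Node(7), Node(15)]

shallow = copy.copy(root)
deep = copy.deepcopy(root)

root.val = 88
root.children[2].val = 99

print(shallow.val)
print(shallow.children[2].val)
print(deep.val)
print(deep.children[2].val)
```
16
99
16
15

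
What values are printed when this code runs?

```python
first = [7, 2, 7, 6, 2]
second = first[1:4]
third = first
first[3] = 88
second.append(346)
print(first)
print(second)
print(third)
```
[7, 2, 7, 88, 2]
[2, 7, 6, 346]
[7, 2, 7, 88, 2]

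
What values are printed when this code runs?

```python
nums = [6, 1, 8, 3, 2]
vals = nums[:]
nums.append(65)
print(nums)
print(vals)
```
[6, 1, 8, 3, 2, 65]
[6, 1, 8, 3, 2]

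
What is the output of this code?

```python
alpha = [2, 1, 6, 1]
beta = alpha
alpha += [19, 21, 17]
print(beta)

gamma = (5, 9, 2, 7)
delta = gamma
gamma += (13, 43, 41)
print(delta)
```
[2, 1, 6, 1, 19, 21, 17]
(5, 9, 2, 7)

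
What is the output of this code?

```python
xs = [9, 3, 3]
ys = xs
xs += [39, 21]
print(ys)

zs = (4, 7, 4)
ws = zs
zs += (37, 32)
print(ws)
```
[9, 3, 3, 39, 21]
(4, 7, 4)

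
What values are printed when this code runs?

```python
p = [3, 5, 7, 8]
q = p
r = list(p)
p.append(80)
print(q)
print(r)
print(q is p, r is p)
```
[3, 5, 7, 8, 80]
[3, 5, 7, 8]
True False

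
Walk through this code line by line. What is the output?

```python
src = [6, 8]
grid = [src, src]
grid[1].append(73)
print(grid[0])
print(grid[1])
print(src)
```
[6, 8, 73]
[6, 8, 73]
[6, 8, 73]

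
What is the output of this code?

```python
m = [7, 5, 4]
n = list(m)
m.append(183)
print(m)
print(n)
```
[7, 5, 4, 183]
[7, 5, 4]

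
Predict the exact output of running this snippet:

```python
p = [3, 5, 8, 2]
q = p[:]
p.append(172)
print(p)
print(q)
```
[3, 5, 8, 2, 172]
[3, 5, 8, 2]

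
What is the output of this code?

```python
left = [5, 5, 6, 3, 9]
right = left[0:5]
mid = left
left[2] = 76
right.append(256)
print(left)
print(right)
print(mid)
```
[5, 5, 76, 3, 9]
[5, 5, 6, 3, 9, 256]
[5, 5, 76, 3, 9]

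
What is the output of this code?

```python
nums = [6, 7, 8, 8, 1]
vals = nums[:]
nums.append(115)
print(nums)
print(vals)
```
[6, 7, 8, 8, 1, 115]
[6, 7, 8, 8, 1]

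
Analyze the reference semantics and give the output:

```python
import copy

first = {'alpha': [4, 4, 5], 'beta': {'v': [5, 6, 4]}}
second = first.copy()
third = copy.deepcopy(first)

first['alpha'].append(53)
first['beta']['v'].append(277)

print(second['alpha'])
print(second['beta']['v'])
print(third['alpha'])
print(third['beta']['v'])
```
[4, 4, 5, 53]
[5, 6, 4, 277]
[4, 4, 5]
[5, 6, 4]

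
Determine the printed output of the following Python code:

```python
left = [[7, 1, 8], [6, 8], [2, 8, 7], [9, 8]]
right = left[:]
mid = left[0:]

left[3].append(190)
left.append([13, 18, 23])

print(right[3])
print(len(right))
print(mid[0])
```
[9, 8, 190]
4
[7, 1, 8]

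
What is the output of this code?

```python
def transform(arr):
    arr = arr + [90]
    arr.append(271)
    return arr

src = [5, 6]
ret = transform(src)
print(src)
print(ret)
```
[5, 6]
[5, 6, 90, 271]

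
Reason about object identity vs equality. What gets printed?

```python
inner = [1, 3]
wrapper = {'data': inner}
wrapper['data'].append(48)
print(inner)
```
[1, 3, 48]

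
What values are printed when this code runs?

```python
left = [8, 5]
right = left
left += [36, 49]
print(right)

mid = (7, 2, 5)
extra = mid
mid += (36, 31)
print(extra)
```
[8, 5, 36, 49]
(7, 2, 5)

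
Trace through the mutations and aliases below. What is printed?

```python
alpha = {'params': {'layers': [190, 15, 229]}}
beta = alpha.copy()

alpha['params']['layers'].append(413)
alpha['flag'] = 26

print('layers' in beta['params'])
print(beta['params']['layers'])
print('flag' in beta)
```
True
[190, 15, 229, 413]
False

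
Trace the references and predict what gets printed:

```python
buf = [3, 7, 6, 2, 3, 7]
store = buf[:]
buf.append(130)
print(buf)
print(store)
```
[3, 7, 6, 2, 3, 7, 130]
[3, 7, 6, 2, 3, 7]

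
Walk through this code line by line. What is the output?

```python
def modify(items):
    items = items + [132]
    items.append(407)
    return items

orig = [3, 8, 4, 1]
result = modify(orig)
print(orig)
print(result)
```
[3, 8, 4, 1]
[3, 8, 4, 1, 132, 407]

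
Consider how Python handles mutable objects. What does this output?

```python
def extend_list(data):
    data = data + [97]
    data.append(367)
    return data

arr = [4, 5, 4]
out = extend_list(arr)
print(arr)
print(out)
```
[4, 5, 4]
[4, 5, 4, 97, 367]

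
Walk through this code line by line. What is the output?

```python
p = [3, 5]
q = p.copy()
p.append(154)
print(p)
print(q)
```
[3, 5, 154]
[3, 5]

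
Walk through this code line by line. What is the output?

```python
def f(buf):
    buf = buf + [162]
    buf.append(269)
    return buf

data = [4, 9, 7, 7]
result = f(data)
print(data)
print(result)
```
[4, 9, 7, 7]
[4, 9, 7, 7, 162, 269]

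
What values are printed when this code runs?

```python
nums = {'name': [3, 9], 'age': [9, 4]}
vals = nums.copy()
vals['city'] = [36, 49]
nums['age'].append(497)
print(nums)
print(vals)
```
{'name': [3, 9], 'age': [9, 4, 497]}
{'name': [3, 9], 'age': [9, 4, 497], 'city': [36, 49]}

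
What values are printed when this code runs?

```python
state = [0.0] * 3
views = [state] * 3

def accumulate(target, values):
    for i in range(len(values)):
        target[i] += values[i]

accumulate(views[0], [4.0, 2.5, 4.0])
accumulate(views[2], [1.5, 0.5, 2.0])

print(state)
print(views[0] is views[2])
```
[5.5, 3.0, 6.0]
True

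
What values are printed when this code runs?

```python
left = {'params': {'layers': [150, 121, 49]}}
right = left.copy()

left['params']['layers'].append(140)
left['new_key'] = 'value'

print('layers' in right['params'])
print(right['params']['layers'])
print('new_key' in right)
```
True
[150, 121, 49, 140]
False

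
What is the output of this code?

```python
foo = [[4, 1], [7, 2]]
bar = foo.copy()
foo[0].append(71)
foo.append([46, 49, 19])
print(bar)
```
[[4, 1, 71], [7, 2]]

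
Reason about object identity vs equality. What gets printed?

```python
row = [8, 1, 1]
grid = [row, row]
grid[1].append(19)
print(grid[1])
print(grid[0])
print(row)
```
[8, 1, 1, 19]
[8, 1, 1, 19]
[8, 1, 1, 19]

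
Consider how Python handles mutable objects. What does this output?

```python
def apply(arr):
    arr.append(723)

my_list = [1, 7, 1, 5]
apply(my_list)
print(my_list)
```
[1, 7, 1, 5, 723]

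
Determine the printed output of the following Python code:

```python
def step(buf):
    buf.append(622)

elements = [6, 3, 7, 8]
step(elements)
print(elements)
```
[6, 3, 7, 8, 622]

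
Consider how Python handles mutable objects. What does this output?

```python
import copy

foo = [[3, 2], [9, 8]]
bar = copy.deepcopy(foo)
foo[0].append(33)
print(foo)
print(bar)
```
[[3, 2, 33], [9, 8]]
[[3, 2], [9, 8]]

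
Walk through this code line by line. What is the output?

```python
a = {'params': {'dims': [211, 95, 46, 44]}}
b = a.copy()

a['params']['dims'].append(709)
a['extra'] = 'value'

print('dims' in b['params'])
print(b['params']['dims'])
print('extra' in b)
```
True
[211, 95, 46, 44, 709]
False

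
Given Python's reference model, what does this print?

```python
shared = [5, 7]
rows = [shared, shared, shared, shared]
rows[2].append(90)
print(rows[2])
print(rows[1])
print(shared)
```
[5, 7, 90]
[5, 7, 90]
[5, 7, 90]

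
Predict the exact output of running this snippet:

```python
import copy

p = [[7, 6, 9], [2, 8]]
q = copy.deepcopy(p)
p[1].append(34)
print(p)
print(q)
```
[[7, 6, 9], [2, 8, 34]]
[[7, 6, 9], [2, 8]]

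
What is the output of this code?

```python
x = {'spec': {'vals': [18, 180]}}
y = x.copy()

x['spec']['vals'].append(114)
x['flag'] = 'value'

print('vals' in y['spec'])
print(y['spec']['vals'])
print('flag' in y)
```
True
[18, 180, 114]
False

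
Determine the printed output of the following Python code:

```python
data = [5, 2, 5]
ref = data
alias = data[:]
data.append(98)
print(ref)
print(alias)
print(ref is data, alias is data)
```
[5, 2, 5, 98]
[5, 2, 5]
True False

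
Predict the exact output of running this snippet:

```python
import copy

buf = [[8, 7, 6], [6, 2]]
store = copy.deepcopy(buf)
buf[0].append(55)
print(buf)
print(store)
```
[[8, 7, 6, 55], [6, 2]]
[[8, 7, 6], [6, 2]]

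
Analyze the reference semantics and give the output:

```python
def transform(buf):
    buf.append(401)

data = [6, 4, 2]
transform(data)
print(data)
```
[6, 4, 2, 401]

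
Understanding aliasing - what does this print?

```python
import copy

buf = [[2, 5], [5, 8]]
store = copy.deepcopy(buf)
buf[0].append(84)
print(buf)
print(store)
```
[[2, 5, 84], [5, 8]]
[[2, 5], [5, 8]]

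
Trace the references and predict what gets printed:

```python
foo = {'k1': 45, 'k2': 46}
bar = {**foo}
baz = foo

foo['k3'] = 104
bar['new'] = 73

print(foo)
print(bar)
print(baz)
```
{'k1': 45, 'k2': 46, 'k3': 104}
{'k1': 45, 'k2': 46, 'new': 73}
{'k1': 45, 'k2': 46, 'k3': 104}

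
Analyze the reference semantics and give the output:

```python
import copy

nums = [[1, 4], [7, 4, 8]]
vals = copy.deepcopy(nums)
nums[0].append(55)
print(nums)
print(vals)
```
[[1, 4, 55], [7, 4, 8]]
[[1, 4], [7, 4, 8]]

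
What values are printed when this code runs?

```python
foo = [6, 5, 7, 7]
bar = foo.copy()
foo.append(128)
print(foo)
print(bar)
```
[6, 5, 7, 7, 128]
[6, 5, 7, 7]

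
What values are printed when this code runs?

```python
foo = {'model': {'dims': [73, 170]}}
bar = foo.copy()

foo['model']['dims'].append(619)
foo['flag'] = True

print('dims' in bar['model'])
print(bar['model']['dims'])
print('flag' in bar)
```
True
[73, 170, 619]
False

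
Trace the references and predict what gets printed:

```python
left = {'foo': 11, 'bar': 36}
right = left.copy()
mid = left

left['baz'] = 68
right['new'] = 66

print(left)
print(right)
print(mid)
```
{'foo': 11, 'bar': 36, 'baz': 68}
{'foo': 11, 'bar': 36, 'new': 66}
{'foo': 11, 'bar': 36, 'baz': 68}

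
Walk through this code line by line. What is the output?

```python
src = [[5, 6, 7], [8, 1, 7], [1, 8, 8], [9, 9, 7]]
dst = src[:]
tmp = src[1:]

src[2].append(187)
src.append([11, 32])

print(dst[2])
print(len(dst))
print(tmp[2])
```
[1, 8, 8, 187]
4
[9, 9, 7]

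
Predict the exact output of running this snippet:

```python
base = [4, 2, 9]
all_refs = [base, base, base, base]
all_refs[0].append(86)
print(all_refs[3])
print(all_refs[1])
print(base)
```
[4, 2, 9, 86]
[4, 2, 9, 86]
[4, 2, 9, 86]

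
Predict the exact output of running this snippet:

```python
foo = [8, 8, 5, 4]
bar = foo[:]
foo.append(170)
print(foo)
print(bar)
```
[8, 8, 5, 4, 170]
[8, 8, 5, 4]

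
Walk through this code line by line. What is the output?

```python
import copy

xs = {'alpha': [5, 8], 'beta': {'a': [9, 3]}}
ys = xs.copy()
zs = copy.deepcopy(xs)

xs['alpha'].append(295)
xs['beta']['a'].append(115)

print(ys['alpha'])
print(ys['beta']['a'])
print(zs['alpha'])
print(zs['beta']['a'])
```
[5, 8, 295]
[9, 3, 115]
[5, 8]
[9, 3]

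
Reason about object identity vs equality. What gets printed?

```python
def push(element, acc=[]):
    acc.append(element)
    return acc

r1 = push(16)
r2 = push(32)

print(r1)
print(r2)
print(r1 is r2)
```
[16, 32]
[16, 32]
True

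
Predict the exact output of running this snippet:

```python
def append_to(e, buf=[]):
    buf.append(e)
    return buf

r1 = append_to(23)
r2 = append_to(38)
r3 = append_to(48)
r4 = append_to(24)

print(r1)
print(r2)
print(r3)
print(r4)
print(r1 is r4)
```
[23, 38, 48, 24]
[23, 38, 48, 24]
[23, 38, 48, 24]
[23, 38, 48, 24]
True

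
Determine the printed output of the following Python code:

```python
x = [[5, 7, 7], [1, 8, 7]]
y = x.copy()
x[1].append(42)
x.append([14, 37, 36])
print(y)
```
[[5, 7, 7], [1, 8, 7, 42]]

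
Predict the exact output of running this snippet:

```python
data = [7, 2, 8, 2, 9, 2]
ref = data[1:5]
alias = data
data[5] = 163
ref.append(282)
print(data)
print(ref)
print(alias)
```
[7, 2, 8, 2, 9, 163]
[2, 8, 2, 9, 282]
[7, 2, 8, 2, 9, 163]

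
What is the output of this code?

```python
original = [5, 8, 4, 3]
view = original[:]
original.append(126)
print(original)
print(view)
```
[5, 8, 4, 3, 126]
[5, 8, 4, 3]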